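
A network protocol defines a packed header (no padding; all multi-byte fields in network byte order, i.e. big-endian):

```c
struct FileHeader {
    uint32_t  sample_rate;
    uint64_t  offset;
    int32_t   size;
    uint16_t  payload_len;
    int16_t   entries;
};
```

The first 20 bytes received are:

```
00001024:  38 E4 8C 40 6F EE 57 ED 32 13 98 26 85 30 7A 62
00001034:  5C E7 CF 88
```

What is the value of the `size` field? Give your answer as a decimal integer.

`size` follows `sample_rate` (4 B), `offset` (8 B), so it starts at offset 4 + 8 = 12 and occupies 4 bytes.
Bytes at offsets 12..15: 85 30 7A 62.
In big-endian order the high byte comes first in memory.
The bytes are already most-significant first: 0x85307A62.
Top bit is set, so as a signed 32-bit value this is 0x85307A62 − 2^32 = -2060420510.

-2060420510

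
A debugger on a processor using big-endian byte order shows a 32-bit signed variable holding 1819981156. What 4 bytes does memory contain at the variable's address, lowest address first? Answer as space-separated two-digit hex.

1819981156 in hexadecimal, padded to 32 bits, is 0x6C7AB564.
Split into bytes (most-significant first): 6C 7A B5 64.
In big-endian order the high byte comes first in memory.
So the memory order matches the most-significant-first order: 6C 7A B5 64.

6C 7A B5 64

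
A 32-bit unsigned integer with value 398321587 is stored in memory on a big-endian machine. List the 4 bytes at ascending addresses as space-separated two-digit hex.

398321587 in hexadecimal, padded to 32 bits, is 0x17BDE7B3.
Split into bytes (most-significant first): 17 BD E7 B3.
In big-endian order the high byte comes first in memory.
So the memory order matches the most-significant-first order: 17 BD E7 B3.

17 BD E7 B3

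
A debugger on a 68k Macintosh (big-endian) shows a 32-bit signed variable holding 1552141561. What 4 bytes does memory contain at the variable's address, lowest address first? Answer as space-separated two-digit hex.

1552141561 in hexadecimal, padded to 32 bits, is 0x5C83CCF9.
Split into bytes (most-significant first): 5C 83 CC F9.
Big-endian: lowest address holds the most-significant byte.
So the memory order matches the most-significant-first order: 5C 83 CC F9.

5C 83 CC F9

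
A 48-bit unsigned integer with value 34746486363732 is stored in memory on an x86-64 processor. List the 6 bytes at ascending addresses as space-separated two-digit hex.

54 16 FA 0B 9A 1F

34746486363732 in hexadecimal, padded to 48 bits, is 0x1F9A0BFA1654.
Split into bytes (most-significant first): 1F 9A 0B FA 16 54.
In little-endian order the low byte comes first in memory.
So at ascending addresses the bytes are 54 16 FA 0B 9A 1F.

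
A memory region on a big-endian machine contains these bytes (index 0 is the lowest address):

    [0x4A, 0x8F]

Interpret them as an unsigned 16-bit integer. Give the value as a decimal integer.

19087

In big-endian order the high byte comes first in memory.
The bytes are already most-significant first: 0x4A8F.
0x4A8F = 19087.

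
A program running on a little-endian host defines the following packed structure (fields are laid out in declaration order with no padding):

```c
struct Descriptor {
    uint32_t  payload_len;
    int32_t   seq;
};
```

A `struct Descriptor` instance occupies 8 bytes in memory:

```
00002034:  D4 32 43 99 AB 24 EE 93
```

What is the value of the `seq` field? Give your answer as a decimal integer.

`seq` follows `payload_len` (4 bytes), so it starts at byte offset 4 and occupies 4 bytes.
Bytes at offsets 4..7: AB 24 EE 93.
In little-endian order the low byte comes first in memory.
Reassemble most-significant byte first: 93 EE 24 AB → 0x93EE24AB.
Top bit is set, so as a signed 32-bit value this is 0x93EE24AB − 2^32 = -1813109589.

-1813109589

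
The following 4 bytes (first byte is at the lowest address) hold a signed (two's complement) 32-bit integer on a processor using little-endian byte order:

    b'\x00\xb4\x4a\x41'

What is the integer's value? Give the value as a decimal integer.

In little-endian order the low byte comes first in memory.
Reassemble most-significant byte first: 41 4A B4 00 → 0x414AB400.
0x414AB400 = 1095414784.

1095414784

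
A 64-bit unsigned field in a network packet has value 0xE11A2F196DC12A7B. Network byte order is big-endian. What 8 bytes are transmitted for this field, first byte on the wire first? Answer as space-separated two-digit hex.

E1 1A 2F 19 6D C1 2A 7B

Split into bytes (most-significant first): E1 1A 2F 19 6D C1 2A 7B.
In big-endian order the high byte comes first in memory.
So the memory order matches the most-significant-first order: E1 1A 2F 19 6D C1 2A 7B.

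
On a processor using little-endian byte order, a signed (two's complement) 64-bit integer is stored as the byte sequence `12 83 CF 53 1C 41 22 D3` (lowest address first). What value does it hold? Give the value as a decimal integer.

In little-endian order the low byte comes first in memory.
Reassemble most-significant byte first: D3 22 41 1C 53 CF 83 12 → 0xD322411C53CF8312.
Top bit is set, so as a signed 64-bit value this is 0xD322411C53CF8312 − 2^64 = -3232949992577596654.

-3232949992577596654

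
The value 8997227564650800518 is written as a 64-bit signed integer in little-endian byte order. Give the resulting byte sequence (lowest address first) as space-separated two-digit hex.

8997227564650800518 in hexadecimal, padded to 64 bits, is 0x7CDC92CCFA5D2586.
Split into bytes (most-significant first): 7C DC 92 CC FA 5D 25 86.
In little-endian order the low byte comes first in memory.
So at ascending addresses the bytes are 86 25 5D FA CC 92 DC 7C.

86 25 5D FA CC 92 DC 7C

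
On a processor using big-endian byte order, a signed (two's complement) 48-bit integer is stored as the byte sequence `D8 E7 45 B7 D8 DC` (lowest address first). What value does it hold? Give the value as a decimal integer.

Big-endian: lowest address holds the most-significant byte.
The bytes are already most-significant first: 0xD8E745B7D8DC.
Top bit is set, so as a signed 48-bit value this is 0xD8E745B7D8DC − 2^48 = -42987157989156.

-42987157989156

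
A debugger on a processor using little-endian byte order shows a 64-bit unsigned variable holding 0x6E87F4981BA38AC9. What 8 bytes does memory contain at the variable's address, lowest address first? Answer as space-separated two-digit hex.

Split into bytes (most-significant first): 6E 87 F4 98 1B A3 8A C9.
Little-endian: lowest address holds the least-significant byte.
So at ascending addresses the bytes are C9 8A A3 1B 98 F4 87 6E.

C9 8A A3 1B 98 F4 87 6E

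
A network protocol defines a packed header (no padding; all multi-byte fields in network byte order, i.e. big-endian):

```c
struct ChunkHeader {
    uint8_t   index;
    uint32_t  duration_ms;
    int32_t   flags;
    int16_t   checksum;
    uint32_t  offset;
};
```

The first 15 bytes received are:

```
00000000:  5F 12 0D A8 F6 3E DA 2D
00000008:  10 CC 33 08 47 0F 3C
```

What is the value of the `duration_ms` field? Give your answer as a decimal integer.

`duration_ms` follows `index` (1 byte), so it starts at byte offset 1 and occupies 4 bytes.
Bytes at offsets 1..4: 12 0D A8 F6.
In big-endian order the high byte comes first in memory.
The bytes are already most-significant first: 0x120DA8F6.
0x120DA8F6 = 302885110.

302885110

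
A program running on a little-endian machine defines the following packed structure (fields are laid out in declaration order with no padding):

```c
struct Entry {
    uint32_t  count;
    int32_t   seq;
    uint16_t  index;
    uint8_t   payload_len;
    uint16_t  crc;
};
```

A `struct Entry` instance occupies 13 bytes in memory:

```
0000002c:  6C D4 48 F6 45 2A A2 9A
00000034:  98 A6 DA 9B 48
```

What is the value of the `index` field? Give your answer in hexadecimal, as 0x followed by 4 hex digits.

`index` follows `count` (4 B), `seq` (4 B), so it starts at offset 4 + 4 = 8 and occupies 2 bytes.
Bytes at offsets 8..9: 98 A6.
Little-endian stores the least-significant byte at the lowest address.
Reassemble most-significant byte first: A6 98 → 0xA698.

0xA698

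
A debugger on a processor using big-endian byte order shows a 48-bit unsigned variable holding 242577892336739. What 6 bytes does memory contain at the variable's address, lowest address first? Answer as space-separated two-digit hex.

DC 9F 91 1A 64 63

242577892336739 in hexadecimal, padded to 48 bits, is 0xDC9F911A6463.
Split into bytes (most-significant first): DC 9F 91 1A 64 63.
Big-endian: lowest address holds the most-significant byte.
So the memory order matches the most-significant-first order: DC 9F 91 1A 64 63.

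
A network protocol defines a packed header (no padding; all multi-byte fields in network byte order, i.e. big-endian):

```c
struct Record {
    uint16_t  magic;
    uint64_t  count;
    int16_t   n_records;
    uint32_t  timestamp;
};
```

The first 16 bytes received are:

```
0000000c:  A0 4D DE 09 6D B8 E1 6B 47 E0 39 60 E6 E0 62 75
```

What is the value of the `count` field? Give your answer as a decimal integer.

15999439792033712096

`count` follows `magic` (2 bytes), so it starts at byte offset 2 and occupies 8 bytes.
Bytes at offsets 2..9: DE 09 6D B8 E1 6B 47 E0.
In big-endian order the high byte comes first in memory.
The bytes are already most-significant first: 0xDE096DB8E16B47E0.
0xDE096DB8E16B47E0 = 15999439792033712096.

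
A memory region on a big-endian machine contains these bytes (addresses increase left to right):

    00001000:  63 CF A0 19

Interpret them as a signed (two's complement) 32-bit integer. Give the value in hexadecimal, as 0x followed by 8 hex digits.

Big-endian stores the most-significant byte at the lowest address.
The bytes are already most-significant first: 0x63CFA019.

0x63CFA019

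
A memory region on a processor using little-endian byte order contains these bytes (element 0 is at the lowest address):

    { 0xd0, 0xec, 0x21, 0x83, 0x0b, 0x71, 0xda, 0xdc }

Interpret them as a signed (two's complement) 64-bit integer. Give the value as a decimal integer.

-2532587546183865136

In little-endian order the low byte comes first in memory.
Reassemble most-significant byte first: DC DA 71 0B 83 21 EC D0 → 0xDCDA710B8321ECD0.
Top bit is set, so as a signed 64-bit value this is 0xDCDA710B8321ECD0 − 2^64 = -2532587546183865136.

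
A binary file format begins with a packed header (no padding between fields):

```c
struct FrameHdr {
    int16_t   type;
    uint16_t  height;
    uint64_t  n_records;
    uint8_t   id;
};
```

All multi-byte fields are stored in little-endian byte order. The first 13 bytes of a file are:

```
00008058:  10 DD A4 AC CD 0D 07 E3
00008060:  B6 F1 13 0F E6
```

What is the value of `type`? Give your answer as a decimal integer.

-8944

`type` is the first field, at byte offset 0, occupying 2 bytes.
Bytes at offsets 0..1: 10 DD.
In little-endian order the low byte comes first in memory.
Reassemble most-significant byte first: DD 10 → 0xDD10.
Top bit is set, so as a signed 16-bit value this is 0xDD10 − 2^16 = -8944.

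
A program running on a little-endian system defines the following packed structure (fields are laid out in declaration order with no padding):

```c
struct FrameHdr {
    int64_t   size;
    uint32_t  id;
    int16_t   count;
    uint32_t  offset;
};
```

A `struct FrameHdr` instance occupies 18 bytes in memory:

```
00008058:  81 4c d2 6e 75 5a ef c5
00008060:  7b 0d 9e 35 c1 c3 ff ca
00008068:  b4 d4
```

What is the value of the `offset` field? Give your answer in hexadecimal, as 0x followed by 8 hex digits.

0xD4B4CAFF

`offset` follows `size` (8 B), `id` (4 B), `count` (2 B), so it starts at offset 8 + 4 + 2 = 14 and occupies 4 bytes.
Bytes at offsets 14..17: FF CA B4 D4.
Little-endian: lowest address holds the least-significant byte.
Reassemble most-significant byte first: D4 B4 CA FF → 0xD4B4CAFF.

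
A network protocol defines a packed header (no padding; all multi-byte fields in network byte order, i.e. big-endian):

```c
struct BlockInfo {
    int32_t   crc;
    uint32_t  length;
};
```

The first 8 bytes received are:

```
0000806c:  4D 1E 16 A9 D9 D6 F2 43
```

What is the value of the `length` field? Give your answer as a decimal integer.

3654742595

`length` follows `crc` (4 bytes), so it starts at byte offset 4 and occupies 4 bytes.
Bytes at offsets 4..7: D9 D6 F2 43.
In big-endian order the high byte comes first in memory.
The bytes are already most-significant first: 0xD9D6F243.
0xD9D6F243 = 3654742595.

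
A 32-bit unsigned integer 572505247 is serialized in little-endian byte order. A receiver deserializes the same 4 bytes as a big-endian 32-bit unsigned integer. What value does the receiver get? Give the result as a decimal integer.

572505247 in 32-bit hexadecimal is 0x221FBC9F.
Stored little-endian, the bytes at ascending addresses are 9F BC 1F 22.
Read back as big-endian, the last byte is least significant, giving 0x9FBC1F22.
0x9FBC1F22 = 2679906082.

2679906082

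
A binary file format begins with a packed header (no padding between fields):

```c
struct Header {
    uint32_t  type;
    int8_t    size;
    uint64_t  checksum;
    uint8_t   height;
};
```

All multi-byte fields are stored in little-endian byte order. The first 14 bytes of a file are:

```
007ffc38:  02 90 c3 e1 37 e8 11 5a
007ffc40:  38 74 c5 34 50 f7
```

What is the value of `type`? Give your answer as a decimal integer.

3787689986

`type` is the first field, at byte offset 0, occupying 4 bytes.
Bytes at offsets 0..3: 02 90 C3 E1.
In little-endian order the low byte comes first in memory.
Reassemble most-significant byte first: E1 C3 90 02 → 0xE1C39002.
0xE1C39002 = 3787689986.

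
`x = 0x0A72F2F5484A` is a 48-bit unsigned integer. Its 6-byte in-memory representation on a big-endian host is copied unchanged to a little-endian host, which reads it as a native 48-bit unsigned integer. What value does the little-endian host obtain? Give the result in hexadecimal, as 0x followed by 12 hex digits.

0x4A48F5F2720A

Stored big-endian, the bytes at ascending addresses are 0A 72 F2 F5 48 4A.
Read back as little-endian, the first byte is least significant, giving 0x4A48F5F2720A.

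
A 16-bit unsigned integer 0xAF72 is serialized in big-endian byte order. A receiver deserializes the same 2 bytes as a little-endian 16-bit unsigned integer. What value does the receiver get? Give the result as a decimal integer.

Stored big-endian, the bytes at ascending addresses are AF 72.
Read back as little-endian, the first byte is least significant, giving 0x72AF.
0x72AF = 29359.

29359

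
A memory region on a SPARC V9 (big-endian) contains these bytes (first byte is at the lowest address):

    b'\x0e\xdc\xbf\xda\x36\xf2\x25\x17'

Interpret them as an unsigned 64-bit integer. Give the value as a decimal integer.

1070941755352950039

Big-endian stores the most-significant byte at the lowest address.
The bytes are already most-significant first: 0x0EDCBFDA36F22517.
0x0EDCBFDA36F22517 = 1070941755352950039.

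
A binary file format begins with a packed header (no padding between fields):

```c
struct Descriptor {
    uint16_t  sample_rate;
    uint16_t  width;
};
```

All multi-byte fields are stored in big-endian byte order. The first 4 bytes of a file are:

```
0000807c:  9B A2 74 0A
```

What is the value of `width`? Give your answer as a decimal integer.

29706

`width` follows `sample_rate` (2 bytes), so it starts at byte offset 2 and occupies 2 bytes.
Bytes at offsets 2..3: 74 0A.
In big-endian order the high byte comes first in memory.
The bytes are already most-significant first: 0x740A.
0x740A = 29706.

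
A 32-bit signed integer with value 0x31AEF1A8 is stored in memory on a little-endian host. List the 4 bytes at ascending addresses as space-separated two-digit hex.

Split into bytes (most-significant first): 31 AE F1 A8.
Little-endian: lowest address holds the least-significant byte.
So at ascending addresses the bytes are A8 F1 AE 31.

A8 F1 AE 31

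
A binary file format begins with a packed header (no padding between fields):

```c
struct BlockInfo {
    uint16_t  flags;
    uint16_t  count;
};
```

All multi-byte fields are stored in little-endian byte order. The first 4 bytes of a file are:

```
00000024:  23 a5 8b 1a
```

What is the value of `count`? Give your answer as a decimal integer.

`count` follows `flags` (2 bytes), so it starts at byte offset 2 and occupies 2 bytes.
Bytes at offsets 2..3: 8B 1A.
In little-endian order the low byte comes first in memory.
Reassemble most-significant byte first: 1A 8B → 0x1A8B.
0x1A8B = 6795.

6795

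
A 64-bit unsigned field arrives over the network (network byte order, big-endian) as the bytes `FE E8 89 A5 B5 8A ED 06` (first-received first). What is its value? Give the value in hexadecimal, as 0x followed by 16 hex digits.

0xFEE889A5B58AED06

Big-endian stores the most-significant byte at the lowest address.
The bytes are already most-significant first: 0xFEE889A5B58AED06.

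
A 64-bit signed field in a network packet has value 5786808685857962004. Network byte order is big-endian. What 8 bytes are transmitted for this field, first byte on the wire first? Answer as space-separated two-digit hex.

5786808685857962004 in hexadecimal, padded to 64 bits, is 0x504EDFD707B57814.
Split into bytes (most-significant first): 50 4E DF D7 07 B5 78 14.
In big-endian order the high byte comes first in memory.
So the memory order matches the most-significant-first order: 50 4E DF D7 07 B5 78 14.

50 4E DF D7 07 B5 78 14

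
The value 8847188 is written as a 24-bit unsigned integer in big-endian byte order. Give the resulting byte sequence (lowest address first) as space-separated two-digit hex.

86 FF 54

8847188 in hexadecimal, padded to 24 bits, is 0x86FF54.
Split into bytes (most-significant first): 86 FF 54.
Big-endian: lowest address holds the most-significant byte.
So the memory order matches the most-significant-first order: 86 FF 54.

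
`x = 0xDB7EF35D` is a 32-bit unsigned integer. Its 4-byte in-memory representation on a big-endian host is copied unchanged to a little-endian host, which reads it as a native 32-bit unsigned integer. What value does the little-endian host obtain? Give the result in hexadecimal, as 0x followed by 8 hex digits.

Stored big-endian, the bytes at ascending addresses are DB 7E F3 5D.
Read back as little-endian, the first byte is least significant, giving 0x5DF37EDB.

0x5DF37EDB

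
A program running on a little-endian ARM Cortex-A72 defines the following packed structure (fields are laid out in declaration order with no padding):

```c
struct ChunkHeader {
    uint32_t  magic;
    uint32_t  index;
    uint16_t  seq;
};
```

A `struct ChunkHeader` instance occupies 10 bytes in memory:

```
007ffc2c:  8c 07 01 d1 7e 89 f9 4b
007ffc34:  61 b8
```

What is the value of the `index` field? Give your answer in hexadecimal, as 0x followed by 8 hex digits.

0x4BF9897E

`index` follows `magic` (4 bytes), so it starts at byte offset 4 and occupies 4 bytes.
Bytes at offsets 4..7: 7E 89 F9 4B.
Little-endian stores the least-significant byte at the lowest address.
Reassemble most-significant byte first: 4B F9 89 7E → 0x4BF9897E.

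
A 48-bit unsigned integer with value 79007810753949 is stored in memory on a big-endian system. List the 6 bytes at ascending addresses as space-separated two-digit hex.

79007810753949 in hexadecimal, padded to 48 bits, is 0x47DB707E959D.
Split into bytes (most-significant first): 47 DB 70 7E 95 9D.
Big-endian: lowest address holds the most-significant byte.
So the memory order matches the most-significant-first order: 47 DB 70 7E 95 9D.

47 DB 70 7E 95 9D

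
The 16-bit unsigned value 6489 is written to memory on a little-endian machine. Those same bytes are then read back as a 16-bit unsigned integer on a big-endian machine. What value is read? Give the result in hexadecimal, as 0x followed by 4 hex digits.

6489 in 16-bit hexadecimal is 0x1959.
Stored little-endian, the bytes at ascending addresses are 59 19.
Read back as big-endian, the last byte is least significant, giving 0x5919.

0x5919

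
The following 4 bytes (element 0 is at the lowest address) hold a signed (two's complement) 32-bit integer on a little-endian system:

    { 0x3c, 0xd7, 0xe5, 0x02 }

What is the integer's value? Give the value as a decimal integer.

48617276

Little-endian: lowest address holds the least-significant byte.
Reassemble most-significant byte first: 02 E5 D7 3C → 0x02E5D73C.
0x02E5D73C = 48617276.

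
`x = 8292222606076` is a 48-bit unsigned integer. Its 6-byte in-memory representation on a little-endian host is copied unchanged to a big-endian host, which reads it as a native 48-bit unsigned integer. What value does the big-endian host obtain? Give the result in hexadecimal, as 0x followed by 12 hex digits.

8292222606076 in 48-bit hexadecimal is 0x078AAEFB9AFC.
Stored little-endian, the bytes at ascending addresses are FC 9A FB AE 8A 07.
Read back as big-endian, the last byte is least significant, giving 0xFC9AFBAE8A07.

0xFC9AFBAE8A07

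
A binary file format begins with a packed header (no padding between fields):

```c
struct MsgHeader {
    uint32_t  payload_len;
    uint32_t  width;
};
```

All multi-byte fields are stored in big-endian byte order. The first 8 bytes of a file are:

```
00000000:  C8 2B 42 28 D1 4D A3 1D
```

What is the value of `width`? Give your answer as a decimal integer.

`width` follows `payload_len` (4 bytes), so it starts at byte offset 4 and occupies 4 bytes.
Bytes at offsets 4..7: D1 4D A3 1D.
In big-endian order the high byte comes first in memory.
The bytes are already most-significant first: 0xD14DA31D.
0xD14DA31D = 3511526173.

3511526173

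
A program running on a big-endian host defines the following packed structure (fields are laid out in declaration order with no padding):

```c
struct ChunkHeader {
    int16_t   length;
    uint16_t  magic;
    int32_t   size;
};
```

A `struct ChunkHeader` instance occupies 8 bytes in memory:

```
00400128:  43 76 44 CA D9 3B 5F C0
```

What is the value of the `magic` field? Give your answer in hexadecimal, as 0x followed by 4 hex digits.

`magic` follows `length` (2 bytes), so it starts at byte offset 2 and occupies 2 bytes.
Bytes at offsets 2..3: 44 CA.
Big-endian stores the most-significant byte at the lowest address.
The bytes are already most-significant first: 0x44CA.

0x44CA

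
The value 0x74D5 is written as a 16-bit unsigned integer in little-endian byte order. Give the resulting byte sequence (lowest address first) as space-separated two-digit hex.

D5 74

Split into bytes (most-significant first): 74 D5.
In little-endian order the low byte comes first in memory.
So at ascending addresses the bytes are D5 74.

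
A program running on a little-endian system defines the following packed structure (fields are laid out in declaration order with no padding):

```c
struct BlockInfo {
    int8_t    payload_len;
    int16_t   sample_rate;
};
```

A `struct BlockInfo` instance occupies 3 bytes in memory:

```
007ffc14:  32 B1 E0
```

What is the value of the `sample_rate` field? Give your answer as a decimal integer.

`sample_rate` follows `payload_len` (1 byte), so it starts at byte offset 1 and occupies 2 bytes.
Bytes at offsets 1..2: B1 E0.
In little-endian order the low byte comes first in memory.
Reassemble most-significant byte first: E0 B1 → 0xE0B1.
Top bit is set, so as a signed 16-bit value this is 0xE0B1 − 2^16 = -8015.

-8015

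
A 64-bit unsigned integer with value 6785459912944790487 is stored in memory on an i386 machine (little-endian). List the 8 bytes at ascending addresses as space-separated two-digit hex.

6785459912944790487 in hexadecimal, padded to 64 bits, is 0x5E2ACBD704BA2BD7.
Split into bytes (most-significant first): 5E 2A CB D7 04 BA 2B D7.
In little-endian order the low byte comes first in memory.
So at ascending addresses the bytes are D7 2B BA 04 D7 CB 2A 5E.

D7 2B BA 04 D7 CB 2A 5E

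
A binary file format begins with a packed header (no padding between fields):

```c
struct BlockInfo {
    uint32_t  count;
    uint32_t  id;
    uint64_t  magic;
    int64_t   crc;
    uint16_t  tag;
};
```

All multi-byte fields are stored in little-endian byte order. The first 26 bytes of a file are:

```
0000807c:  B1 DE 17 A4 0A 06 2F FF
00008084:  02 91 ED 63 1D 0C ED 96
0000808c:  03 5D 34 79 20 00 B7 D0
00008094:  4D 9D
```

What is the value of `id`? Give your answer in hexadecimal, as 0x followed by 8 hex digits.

0xFF2F060A

`id` follows `count` (4 bytes), so it starts at byte offset 4 and occupies 4 bytes.
Bytes at offsets 4..7: 0A 06 2F FF.
In little-endian order the low byte comes first in memory.
Reassemble most-significant byte first: FF 2F 06 0A → 0xFF2F060A.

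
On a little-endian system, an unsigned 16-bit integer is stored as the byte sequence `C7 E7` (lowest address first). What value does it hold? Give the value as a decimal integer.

Little-endian: lowest address holds the least-significant byte.
Reassemble most-significant byte first: E7 C7 → 0xE7C7.
0xE7C7 = 59335.

59335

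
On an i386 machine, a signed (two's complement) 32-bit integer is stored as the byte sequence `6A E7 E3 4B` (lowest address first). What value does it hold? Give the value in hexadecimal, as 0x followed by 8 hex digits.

0x4BE3E76A

Little-endian stores the least-significant byte at the lowest address.
Reassemble most-significant byte first: 4B E3 E7 6A → 0x4BE3E76A.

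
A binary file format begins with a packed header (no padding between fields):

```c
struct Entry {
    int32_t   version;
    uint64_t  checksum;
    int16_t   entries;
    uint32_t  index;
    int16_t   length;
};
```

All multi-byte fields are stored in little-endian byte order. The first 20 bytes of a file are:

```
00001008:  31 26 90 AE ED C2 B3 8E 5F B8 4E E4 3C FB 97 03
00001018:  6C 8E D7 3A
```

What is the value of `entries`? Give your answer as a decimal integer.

-1220

`entries` follows `version` (4 B), `checksum` (8 B), so it starts at offset 4 + 8 = 12 and occupies 2 bytes.
Bytes at offsets 12..13: 3C FB.
Little-endian: lowest address holds the least-significant byte.
Reassemble most-significant byte first: FB 3C → 0xFB3C.
Top bit is set, so as a signed 16-bit value this is 0xFB3C − 2^16 = -1220.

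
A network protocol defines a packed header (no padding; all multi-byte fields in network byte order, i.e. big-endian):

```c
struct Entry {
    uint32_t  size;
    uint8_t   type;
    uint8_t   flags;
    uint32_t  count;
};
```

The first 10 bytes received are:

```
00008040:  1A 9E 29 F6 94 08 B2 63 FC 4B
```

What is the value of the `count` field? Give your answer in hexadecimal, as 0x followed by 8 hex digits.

0xB263FC4B

`count` follows `size` (4 B), `type` (1 B), `flags` (1 B), so it starts at offset 4 + 1 + 1 = 6 and occupies 4 bytes.
Bytes at offsets 6..9: B2 63 FC 4B.
Big-endian: lowest address holds the most-significant byte.
The bytes are already most-significant first: 0xB263FC4B.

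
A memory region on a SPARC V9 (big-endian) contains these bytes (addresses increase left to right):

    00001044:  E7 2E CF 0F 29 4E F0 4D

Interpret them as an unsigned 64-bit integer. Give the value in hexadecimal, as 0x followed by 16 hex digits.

In big-endian order the high byte comes first in memory.
The bytes are already most-significant first: 0xE72ECF0F294EF04D.

0xE72ECF0F294EF04D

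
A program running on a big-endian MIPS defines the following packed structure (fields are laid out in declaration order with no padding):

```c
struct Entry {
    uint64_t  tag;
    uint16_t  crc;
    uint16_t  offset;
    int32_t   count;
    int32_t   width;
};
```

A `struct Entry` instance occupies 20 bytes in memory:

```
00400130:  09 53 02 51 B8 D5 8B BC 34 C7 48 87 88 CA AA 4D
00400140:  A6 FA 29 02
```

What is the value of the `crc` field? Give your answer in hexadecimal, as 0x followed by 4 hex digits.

0x34C7

`crc` follows `tag` (8 bytes), so it starts at byte offset 8 and occupies 2 bytes.
Bytes at offsets 8..9: 34 C7.
In big-endian order the high byte comes first in memory.
The bytes are already most-significant first: 0x34C7.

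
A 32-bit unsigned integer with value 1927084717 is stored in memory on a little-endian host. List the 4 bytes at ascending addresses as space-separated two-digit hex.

AD FA DC 72

1927084717 in hexadecimal, padded to 32 bits, is 0x72DCFAAD.
Split into bytes (most-significant first): 72 DC FA AD.
Little-endian: lowest address holds the least-significant byte.
So at ascending addresses the bytes are AD FA DC 72.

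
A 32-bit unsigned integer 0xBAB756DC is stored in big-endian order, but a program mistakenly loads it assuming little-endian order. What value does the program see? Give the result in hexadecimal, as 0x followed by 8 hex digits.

0xDC56B7BA

Stored big-endian, the bytes at ascending addresses are BA B7 56 DC.
Read back as little-endian, the first byte is least significant, giving 0xDC56B7BA.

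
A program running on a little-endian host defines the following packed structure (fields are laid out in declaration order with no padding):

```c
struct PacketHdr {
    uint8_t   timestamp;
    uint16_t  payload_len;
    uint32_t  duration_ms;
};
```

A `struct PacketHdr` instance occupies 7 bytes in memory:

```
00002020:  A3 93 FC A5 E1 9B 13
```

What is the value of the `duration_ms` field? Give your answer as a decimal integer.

328982949

`duration_ms` follows `timestamp` (1 B), `payload_len` (2 B), so it starts at offset 1 + 2 = 3 and occupies 4 bytes.
Bytes at offsets 3..6: A5 E1 9B 13.
In little-endian order the low byte comes first in memory.
Reassemble most-significant byte first: 13 9B E1 A5 → 0x139BE1A5.
0x139BE1A5 = 328982949.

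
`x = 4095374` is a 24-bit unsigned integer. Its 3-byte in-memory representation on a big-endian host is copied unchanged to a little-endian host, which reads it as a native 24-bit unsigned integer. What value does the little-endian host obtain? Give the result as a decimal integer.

4095374 in 24-bit hexadecimal is 0x3E7D8E.
Stored big-endian, the bytes at ascending addresses are 3E 7D 8E.
Read back as little-endian, the first byte is least significant, giving 0x8E7D3E.
0x8E7D3E = 9338174.

9338174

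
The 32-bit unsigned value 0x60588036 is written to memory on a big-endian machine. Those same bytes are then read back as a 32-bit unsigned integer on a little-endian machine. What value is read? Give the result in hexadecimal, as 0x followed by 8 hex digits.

Stored big-endian, the bytes at ascending addresses are 60 58 80 36.
Read back as little-endian, the first byte is least significant, giving 0x36805860.

0x36805860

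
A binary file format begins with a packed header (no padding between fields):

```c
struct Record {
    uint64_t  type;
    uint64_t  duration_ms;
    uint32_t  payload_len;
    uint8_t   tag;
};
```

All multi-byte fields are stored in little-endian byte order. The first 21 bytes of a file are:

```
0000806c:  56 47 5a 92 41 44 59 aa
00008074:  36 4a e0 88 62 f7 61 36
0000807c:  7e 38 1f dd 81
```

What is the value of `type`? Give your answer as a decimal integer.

`type` is the first field, at byte offset 0, occupying 8 bytes.
Bytes at offsets 0..7: 56 47 5A 92 41 44 59 AA.
Little-endian stores the least-significant byte at the lowest address.
Reassemble most-significant byte first: AA 59 44 41 92 5A 47 56 → 0xAA594441925A4756.
0xAA594441925A4756 = 12274917307793950550.

12274917307793950550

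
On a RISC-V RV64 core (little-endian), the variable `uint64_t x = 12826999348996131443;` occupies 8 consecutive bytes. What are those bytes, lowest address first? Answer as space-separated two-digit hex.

12826999348996131443 in hexadecimal, padded to 64 bits, is 0xB202A7F29314CA73.
Split into bytes (most-significant first): B2 02 A7 F2 93 14 CA 73.
Little-endian: lowest address holds the least-significant byte.
So at ascending addresses the bytes are 73 CA 14 93 F2 A7 02 B2.

73 CA 14 93 F2 A7 02 B2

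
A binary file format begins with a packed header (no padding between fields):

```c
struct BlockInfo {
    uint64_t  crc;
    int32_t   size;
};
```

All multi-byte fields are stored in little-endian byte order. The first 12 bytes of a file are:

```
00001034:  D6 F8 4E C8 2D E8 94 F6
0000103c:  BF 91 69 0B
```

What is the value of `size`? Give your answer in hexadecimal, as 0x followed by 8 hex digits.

`size` follows `crc` (8 bytes), so it starts at byte offset 8 and occupies 4 bytes.
Bytes at offsets 8..11: BF 91 69 0B.
Little-endian: lowest address holds the least-significant byte.
Reassemble most-significant byte first: 0B 69 91 BF → 0x0B6991BF.

0x0B6991BF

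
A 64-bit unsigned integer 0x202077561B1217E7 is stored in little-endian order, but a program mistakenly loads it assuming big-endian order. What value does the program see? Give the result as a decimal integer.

16651798055849762848

Stored little-endian, the bytes at ascending addresses are E7 17 12 1B 56 77 20 20.
Read back as big-endian, the last byte is least significant, giving 0xE717121B56772020.
0xE717121B56772020 = 16651798055849762848.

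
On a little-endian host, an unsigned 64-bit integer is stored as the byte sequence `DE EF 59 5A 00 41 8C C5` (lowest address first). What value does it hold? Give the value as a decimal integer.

14234823991982944222

Little-endian: lowest address holds the least-significant byte.
Reassemble most-significant byte first: C5 8C 41 00 5A 59 EF DE → 0xC58C41005A59EFDE.
0xC58C41005A59EFDE = 14234823991982944222.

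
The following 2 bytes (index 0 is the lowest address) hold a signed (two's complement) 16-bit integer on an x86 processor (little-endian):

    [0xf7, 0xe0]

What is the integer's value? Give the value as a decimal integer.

-7945

Little-endian: lowest address holds the least-significant byte.
Reassemble most-significant byte first: E0 F7 → 0xE0F7.
Top bit is set, so as a signed 16-bit value this is 0xE0F7 − 2^16 = -7945.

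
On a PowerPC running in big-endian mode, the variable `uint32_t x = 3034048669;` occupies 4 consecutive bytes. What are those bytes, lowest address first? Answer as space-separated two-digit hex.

3034048669 in hexadecimal, padded to 32 bits, is 0xB4D7E89D.
Split into bytes (most-significant first): B4 D7 E8 9D.
In big-endian order the high byte comes first in memory.
So the memory order matches the most-significant-first order: B4 D7 E8 9D.

B4 D7 E8 9D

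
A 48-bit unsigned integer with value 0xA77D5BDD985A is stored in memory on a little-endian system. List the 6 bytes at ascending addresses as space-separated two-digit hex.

Split into bytes (most-significant first): A7 7D 5B DD 98 5A.
Little-endian stores the least-significant byte at the lowest address.
So at ascending addresses the bytes are 5A 98 DD 5B 7D A7.

5A 98 DD 5B 7D A7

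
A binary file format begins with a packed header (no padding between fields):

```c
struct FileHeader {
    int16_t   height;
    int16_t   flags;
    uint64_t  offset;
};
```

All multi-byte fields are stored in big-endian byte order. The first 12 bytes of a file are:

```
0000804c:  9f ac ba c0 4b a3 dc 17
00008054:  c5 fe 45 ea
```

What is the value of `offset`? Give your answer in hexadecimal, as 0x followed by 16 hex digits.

`offset` follows `height` (2 B), `flags` (2 B), so it starts at offset 2 + 2 = 4 and occupies 8 bytes.
Bytes at offsets 4..11: 4B A3 DC 17 C5 FE 45 EA.
Big-endian: lowest address holds the most-significant byte.
The bytes are already most-significant first: 0x4BA3DC17C5FE45EA.

0x4BA3DC17C5FE45EA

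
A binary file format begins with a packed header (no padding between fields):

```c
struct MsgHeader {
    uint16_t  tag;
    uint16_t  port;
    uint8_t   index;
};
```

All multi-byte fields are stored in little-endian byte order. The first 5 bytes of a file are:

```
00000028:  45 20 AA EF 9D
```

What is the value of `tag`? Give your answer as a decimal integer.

`tag` is the first field, at byte offset 0, occupying 2 bytes.
Bytes at offsets 0..1: 45 20.
In little-endian order the low byte comes first in memory.
Reassemble most-significant byte first: 20 45 → 0x2045.
0x2045 = 8261.

8261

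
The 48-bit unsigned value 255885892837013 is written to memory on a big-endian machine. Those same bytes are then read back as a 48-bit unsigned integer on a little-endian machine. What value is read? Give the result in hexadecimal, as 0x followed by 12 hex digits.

255885892837013 in 48-bit hexadecimal is 0xE8BA13BEDE95.
Stored big-endian, the bytes at ascending addresses are E8 BA 13 BE DE 95.
Read back as little-endian, the first byte is least significant, giving 0x95DEBE13BAE8.

0x95DEBE13BAE8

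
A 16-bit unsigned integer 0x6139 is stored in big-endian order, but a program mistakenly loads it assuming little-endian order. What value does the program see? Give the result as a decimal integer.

14689

Stored big-endian, the bytes at ascending addresses are 61 39.
Read back as little-endian, the first byte is least significant, giving 0x3961.
0x3961 = 14689.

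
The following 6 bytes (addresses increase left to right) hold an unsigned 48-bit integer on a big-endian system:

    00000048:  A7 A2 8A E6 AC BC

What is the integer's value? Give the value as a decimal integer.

184316556913852

Big-endian: lowest address holds the most-significant byte.
The bytes are already most-significant first: 0xA7A28AE6ACBC.
0xA7A28AE6ACBC = 184316556913852.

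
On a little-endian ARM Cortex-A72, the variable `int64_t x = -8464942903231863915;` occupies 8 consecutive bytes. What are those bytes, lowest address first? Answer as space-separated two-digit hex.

95 A3 E6 58 47 7B 86 8A

Two's complement of -8464942903231863915 in 64 bits: 8464942903231863915 = 0x757984B8A7195C6B; invert → 0x8A867B4758E6A394; add 1 → 0x8A867B4758E6A395.
Split into bytes (most-significant first): 8A 86 7B 47 58 E6 A3 95.
Little-endian stores the least-significant byte at the lowest address.
So at ascending addresses the bytes are 95 A3 E6 58 47 7B 86 8A.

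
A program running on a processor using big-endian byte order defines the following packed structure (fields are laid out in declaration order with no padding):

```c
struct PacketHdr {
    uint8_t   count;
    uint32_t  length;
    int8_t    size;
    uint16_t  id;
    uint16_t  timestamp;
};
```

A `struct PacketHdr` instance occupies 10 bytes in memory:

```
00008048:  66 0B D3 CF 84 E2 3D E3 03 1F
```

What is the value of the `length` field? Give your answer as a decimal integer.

`length` follows `count` (1 byte), so it starts at byte offset 1 and occupies 4 bytes.
Bytes at offsets 1..4: 0B D3 CF 84.
Big-endian stores the most-significant byte at the lowest address.
The bytes are already most-significant first: 0x0BD3CF84.
0x0BD3CF84 = 198430596.

198430596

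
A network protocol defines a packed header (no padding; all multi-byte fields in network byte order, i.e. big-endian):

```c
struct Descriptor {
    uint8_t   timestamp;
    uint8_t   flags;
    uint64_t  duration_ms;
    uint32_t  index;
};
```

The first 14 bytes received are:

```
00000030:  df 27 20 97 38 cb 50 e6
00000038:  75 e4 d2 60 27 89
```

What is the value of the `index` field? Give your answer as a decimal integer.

`index` follows `timestamp` (1 B), `flags` (1 B), `duration_ms` (8 B), so it starts at offset 1 + 1 + 8 = 10 and occupies 4 bytes.
Bytes at offsets 10..13: D2 60 27 89.
In big-endian order the high byte comes first in memory.
The bytes are already most-significant first: 0xD2602789.
0xD2602789 = 3529516937.

3529516937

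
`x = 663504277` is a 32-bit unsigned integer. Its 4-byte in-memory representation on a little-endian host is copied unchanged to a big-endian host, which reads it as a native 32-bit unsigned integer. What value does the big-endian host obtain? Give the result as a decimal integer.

2504363047

663504277 in 32-bit hexadecimal is 0x278C4595.
Stored little-endian, the bytes at ascending addresses are 95 45 8C 27.
Read back as big-endian, the last byte is least significant, giving 0x95458C27.
0x95458C27 = 2504363047.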